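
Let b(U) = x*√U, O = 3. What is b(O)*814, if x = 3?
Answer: 2442*√3 ≈ 4229.7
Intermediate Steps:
b(U) = 3*√U
b(O)*814 = (3*√3)*814 = 2442*√3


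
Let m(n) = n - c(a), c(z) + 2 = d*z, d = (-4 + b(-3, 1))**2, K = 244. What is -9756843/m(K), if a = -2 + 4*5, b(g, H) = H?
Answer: -3252281/28 ≈ -1.1615e+5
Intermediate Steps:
d = 9 (d = (-4 + 1)**2 = (-3)**2 = 9)
a = 18 (a = -2 + 20 = 18)
c(z) = -2 + 9*z
m(n) = -160 + n (m(n) = n - (-2 + 9*18) = n - (-2 + 162) = n - 1*160 = n - 160 = -160 + n)
-9756843/m(K) = -9756843/(-160 + 244) = -9756843/84 = -9756843*1/84 = -3252281/28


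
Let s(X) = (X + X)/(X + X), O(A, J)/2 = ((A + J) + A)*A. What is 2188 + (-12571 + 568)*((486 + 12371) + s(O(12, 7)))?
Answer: -154332386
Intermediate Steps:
O(A, J) = 2*A*(J + 2*A) (O(A, J) = 2*(((A + J) + A)*A) = 2*((J + 2*A)*A) = 2*(A*(J + 2*A)) = 2*A*(J + 2*A))
s(X) = 1 (s(X) = (2*X)/((2*X)) = (2*X)*(1/(2*X)) = 1)
2188 + (-12571 + 568)*((486 + 12371) + s(O(12, 7))) = 2188 + (-12571 + 568)*((486 + 12371) + 1) = 2188 - 12003*(12857 + 1) = 2188 - 12003*12858 = 2188 - 154334574 = -154332386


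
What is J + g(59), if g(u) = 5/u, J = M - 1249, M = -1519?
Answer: -163307/59 ≈ -2767.9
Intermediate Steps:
J = -2768 (J = -1519 - 1249 = -2768)
J + g(59) = -2768 + 5/59 = -163307/59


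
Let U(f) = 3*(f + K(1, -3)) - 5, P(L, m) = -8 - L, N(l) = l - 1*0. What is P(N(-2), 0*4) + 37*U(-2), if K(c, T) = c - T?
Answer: 31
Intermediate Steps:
N(l) = l (N(l) = l + 0 = l)
U(f) = 7 + 3*f (U(f) = 3*(f + (1 - 1*(-3))) - 5 = 3*(f + (1 + 3)) - 5 = 3*(f + 4) - 5 = 3*(4 + f) - 5 = (12 + 3*f) - 5 = 7 + 3*f)
P(N(-2), 0*4) + 37*U(-2) = (-8 - 1*(-2)) + 37*(7 + 3*(-2)) = (-8 + 2) + 37*(7 - 6) = -6 + 37*1 = -6 + 37 = 31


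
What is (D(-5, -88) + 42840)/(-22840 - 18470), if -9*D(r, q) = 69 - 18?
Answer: -7559/7290 ≈ -1.0369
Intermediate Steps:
D(r, q) = -17/3 (D(r, q) = -(69 - 18)/9 = -⅑*51 = -17/3)
(D(-5, -88) + 42840)/(-22840 - 18470) = (-17/3 + 42840)/(-22840 - 18470) = (128503/3)/(-41310) = (128503/3)*(-1/41310) = -7559/7290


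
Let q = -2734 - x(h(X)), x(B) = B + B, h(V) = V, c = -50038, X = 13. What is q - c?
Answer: 47278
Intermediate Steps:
x(B) = 2*B
q = -2760 (q = -2734 - 2*13 = -2734 - 1*26 = -2734 - 26 = -2760)
q - c = -2760 - 1*(-50038) = -2760 + 50038 = 47278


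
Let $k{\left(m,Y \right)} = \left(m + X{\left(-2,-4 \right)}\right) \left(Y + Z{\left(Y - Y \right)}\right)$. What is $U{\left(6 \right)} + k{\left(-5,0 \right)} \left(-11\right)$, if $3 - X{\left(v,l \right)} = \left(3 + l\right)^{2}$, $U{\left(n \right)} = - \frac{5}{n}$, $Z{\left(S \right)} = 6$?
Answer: $\frac{1183}{6} \approx 197.17$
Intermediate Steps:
$X{\left(v,l \right)} = 3 - \left(3 + l\right)^{2}$
$k{\left(m,Y \right)} = \left(2 + m\right) \left(6 + Y\right)$ ($k{\left(m,Y \right)} = \left(m + \left(3 - \left(3 - 4\right)^{2}\right)\right) \left(Y + 6\right) = \left(m + \left(3 - \left(-1\right)^{2}\right)\right) \left(6 + Y\right) = \left(m + \left(3 - 1\right)\right) \left(6 + Y\right) = \left(m + 2\right) \left(6 + Y\right) = \left(2 + m\right) \left(6 + Y\right)$)
$U{\left(6 \right)} + k{\left(-5,0 \right)} \left(-11\right) = - \frac{5}{6} + \left(12 + 2 \cdot 0 + 6 \left(-5\right) + 0 \left(-5\right)\right) \left(-11\right) = \left(-5\right) \frac{1}{6} + \left(12 + 0 - 30 + 0\right) \left(-11\right) = - \frac{5}{6} - -198 = - \frac{5}{6} + 198 = \frac{1183}{6}$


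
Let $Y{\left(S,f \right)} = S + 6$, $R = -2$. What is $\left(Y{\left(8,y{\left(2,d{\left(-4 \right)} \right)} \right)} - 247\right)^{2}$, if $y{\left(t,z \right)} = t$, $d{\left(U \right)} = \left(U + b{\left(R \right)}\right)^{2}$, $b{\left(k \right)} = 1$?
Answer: $54289$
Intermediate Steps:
$d{\left(U \right)} = \left(1 + U\right)^{2}$ ($d{\left(U \right)} = \left(U + 1\right)^{2} = \left(1 + U\right)^{2}$)
$Y{\left(S,f \right)} = 6 + S$
$\left(Y{\left(8,y{\left(2,d{\left(-4 \right)} \right)} \right)} - 247\right)^{2} = \left(\left(6 + 8\right) - 247\right)^{2} = \left(14 - 247\right)^{2} = \left(-233\right)^{2} = 54289$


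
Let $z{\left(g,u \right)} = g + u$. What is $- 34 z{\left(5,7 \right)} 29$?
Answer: $-11832$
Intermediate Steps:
$- 34 z{\left(5,7 \right)} 29 = - 34 \left(5 + 7\right) 29 = \left(-34\right) 12 \cdot 29 = \left(-408\right) 29 = -11832$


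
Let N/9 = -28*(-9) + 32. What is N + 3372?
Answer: 5928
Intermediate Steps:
N = 2556 (N = 9*(-28*(-9) + 32) = 9*(252 + 32) = 9*284 = 2556)
N + 3372 = 2556 + 3372 = 5928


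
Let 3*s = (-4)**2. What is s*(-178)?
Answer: -2848/3 ≈ -949.33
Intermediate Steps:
s = 16/3 (s = (1/3)*(-4)**2 = (1/3)*16 = 16/3 ≈ 5.3333)
s*(-178) = (16/3)*(-178) = -2848/3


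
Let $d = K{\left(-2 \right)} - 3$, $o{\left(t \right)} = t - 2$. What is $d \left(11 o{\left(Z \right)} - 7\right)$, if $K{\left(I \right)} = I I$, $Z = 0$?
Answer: $-29$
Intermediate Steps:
$K{\left(I \right)} = I^{2}$
$o{\left(t \right)} = -2 + t$
$d = 1$ ($d = \left(-2\right)^{2} - 3 = 4 - 3 = 1$)
$d \left(11 o{\left(Z \right)} - 7\right) = 1 \left(11 \left(-2 + 0\right) - 7\right) = 1 \left(11 \left(-2\right) - 7\right) = 1 \left(-22 - 7\right) = 1 \left(-29\right) = -29$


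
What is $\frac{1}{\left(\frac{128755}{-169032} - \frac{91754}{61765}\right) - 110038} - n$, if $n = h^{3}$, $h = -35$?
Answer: $\frac{49256898920218919645}{1148848954650943} \approx 42875.0$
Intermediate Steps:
$n = -42875$ ($n = \left(-35\right)^{3} = -42875$)
$\frac{1}{\left(\frac{128755}{-169032} - \frac{91754}{61765}\right) - 110038} - n = \frac{1}{\left(\frac{128755}{-169032} - \frac{91754}{61765}\right) - 110038} - -42875 = \frac{1}{\left(128755 \left(- \frac{1}{169032}\right) - \frac{91754}{61765}\right) - 110038} + 42875 = \frac{1}{\left(- \frac{128755}{169032} - \frac{91754}{61765}\right) - 110038} + 42875 = \frac{1}{- \frac{23461914703}{10440261480} - 110038} + 42875 = \frac{1}{- \frac{1148848954650943}{10440261480}} + 42875 = - \frac{10440261480}{1148848954650943} + 42875 = \frac{49256898920218919645}{1148848954650943}$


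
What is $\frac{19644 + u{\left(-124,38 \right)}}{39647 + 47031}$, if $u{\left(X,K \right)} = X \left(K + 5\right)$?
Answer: $\frac{7156}{43339} \approx 0.16512$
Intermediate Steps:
$u{\left(X,K \right)} = X \left(5 + K\right)$
$\frac{19644 + u{\left(-124,38 \right)}}{39647 + 47031} = \frac{19644 - 124 \left(5 + 38\right)}{39647 + 47031} = \frac{19644 - 5332}{86678} = \left(19644 - 5332\right) \frac{1}{86678} = 14312 \cdot \frac{1}{86678} = \frac{7156}{43339}$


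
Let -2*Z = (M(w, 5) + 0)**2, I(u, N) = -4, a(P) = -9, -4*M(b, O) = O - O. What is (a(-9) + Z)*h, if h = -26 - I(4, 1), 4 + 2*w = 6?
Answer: 198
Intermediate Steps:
w = 1 (w = -2 + (1/2)*6 = -2 + 3 = 1)
M(b, O) = 0 (M(b, O) = -(O - O)/4 = -1/4*0 = 0)
h = -22 (h = -26 - 1*(-4) = -26 + 4 = -22)
Z = 0 (Z = -(0 + 0)**2/2 = -1/2*0**2 = -1/2*0 = 0)
(a(-9) + Z)*h = (-9 + 0)*(-22) = -9*(-22) = 198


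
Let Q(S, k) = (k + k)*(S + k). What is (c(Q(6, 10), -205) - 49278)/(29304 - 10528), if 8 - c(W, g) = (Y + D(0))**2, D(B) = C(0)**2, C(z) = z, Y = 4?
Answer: -24643/9388 ≈ -2.6249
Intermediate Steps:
Q(S, k) = 2*k*(S + k) (Q(S, k) = (2*k)*(S + k) = 2*k*(S + k))
D(B) = 0 (D(B) = 0**2 = 0)
c(W, g) = -8 (c(W, g) = 8 - (4 + 0)**2 = 8 - 1*4**2 = 8 - 1*16 = 8 - 16 = -8)
(c(Q(6, 10), -205) - 49278)/(29304 - 10528) = (-8 - 49278)/(29304 - 10528) = -49286/18776 = -49286*1/18776 = -24643/9388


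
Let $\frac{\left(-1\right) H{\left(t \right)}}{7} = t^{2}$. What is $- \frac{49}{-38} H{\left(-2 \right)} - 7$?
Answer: $- \frac{819}{19} \approx -43.105$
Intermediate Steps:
$H{\left(t \right)} = - 7 t^{2}$
$- \frac{49}{-38} H{\left(-2 \right)} - 7 = - \frac{49}{-38} \left(- 7 \left(-2\right)^{2}\right) - 7 = \left(-49\right) \left(- \frac{1}{38}\right) \left(\left(-7\right) 4\right) - 7 = \frac{49}{38} \left(-28\right) - 7 = - \frac{686}{19} - 7 = - \frac{819}{19}$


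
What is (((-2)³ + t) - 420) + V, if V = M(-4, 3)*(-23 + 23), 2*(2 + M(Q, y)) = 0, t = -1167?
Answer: -1595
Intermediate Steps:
M(Q, y) = -2 (M(Q, y) = -2 + (½)*0 = -2 + 0 = -2)
V = 0 (V = -2*(-23 + 23) = -2*0 = 0)
(((-2)³ + t) - 420) + V = (((-2)³ - 1167) - 420) + 0 = ((-8 - 1167) - 420) + 0 = (-1175 - 420) + 0 = -1595 + 0 = -1595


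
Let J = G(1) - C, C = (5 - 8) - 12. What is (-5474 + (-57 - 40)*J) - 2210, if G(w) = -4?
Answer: -8751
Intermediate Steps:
C = -15 (C = -3 - 12 = -15)
J = 11 (J = -4 - 1*(-15) = -4 + 15 = 11)
(-5474 + (-57 - 40)*J) - 2210 = (-5474 + (-57 - 40)*11) - 2210 = (-5474 - 97*11) - 2210 = (-5474 - 1067) - 2210 = -6541 - 2210 = -8751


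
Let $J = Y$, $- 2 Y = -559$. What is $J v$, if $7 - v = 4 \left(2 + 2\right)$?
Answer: $- \frac{5031}{2} \approx -2515.5$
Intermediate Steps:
$Y = \frac{559}{2}$ ($Y = \left(- \frac{1}{2}\right) \left(-559\right) = \frac{559}{2} \approx 279.5$)
$J = \frac{559}{2} \approx 279.5$
$v = -9$ ($v = 7 - 4 \left(2 + 2\right) = 7 - 4 \cdot 4 = 7 - 16 = -9$)
$J v = \frac{559}{2} \left(-9\right) = - \frac{5031}{2}$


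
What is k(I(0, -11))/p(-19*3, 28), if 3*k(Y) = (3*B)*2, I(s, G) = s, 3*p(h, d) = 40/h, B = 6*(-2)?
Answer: 513/5 ≈ 102.60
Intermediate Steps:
B = -12
p(h, d) = 40/(3*h) (p(h, d) = (40/h)/3 = 40/(3*h))
k(Y) = -24 (k(Y) = ((3*(-12))*2)/3 = (-36*2)/3 = (⅓)*(-72) = -24)
k(I(0, -11))/p(-19*3, 28) = -24/(40/(3*((-19*3)))) = -24/((40/3)/(-57)) = -24/((40/3)*(-1/57)) = -24/(-40/171) = -24*(-171/40) = 513/5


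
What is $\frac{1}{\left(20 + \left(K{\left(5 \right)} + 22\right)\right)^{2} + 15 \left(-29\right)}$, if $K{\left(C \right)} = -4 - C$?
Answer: $\frac{1}{654} \approx 0.0015291$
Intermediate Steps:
$\frac{1}{\left(20 + \left(K{\left(5 \right)} + 22\right)\right)^{2} + 15 \left(-29\right)} = \frac{1}{\left(20 + \left(\left(-4 - 5\right) + 22\right)\right)^{2} + 15 \left(-29\right)} = \frac{1}{\left(20 + \left(\left(-4 - 5\right) + 22\right)\right)^{2} - 435} = \frac{1}{\left(20 + \left(-9 + 22\right)\right)^{2} - 435} = \frac{1}{\left(20 + 13\right)^{2} - 435} = \frac{1}{33^{2} - 435} = \frac{1}{1089 - 435} = \frac{1}{654}$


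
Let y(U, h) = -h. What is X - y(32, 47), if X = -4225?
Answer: -4178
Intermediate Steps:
X - y(32, 47) = -4225 - (-1)*47 = -4225 - 1*(-47) = -4225 + 47 = -4178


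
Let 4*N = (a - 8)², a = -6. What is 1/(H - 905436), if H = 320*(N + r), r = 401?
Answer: -1/761436 ≈ -1.3133e-6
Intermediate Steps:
N = 49 (N = (-6 - 8)²/4 = (¼)*(-14)² = (¼)*196 = 49)
H = 144000 (H = 320*(49 + 401) = 320*450 = 144000)
1/(H - 905436) = 1/(144000 - 905436) = 1/(-761436) = -1/761436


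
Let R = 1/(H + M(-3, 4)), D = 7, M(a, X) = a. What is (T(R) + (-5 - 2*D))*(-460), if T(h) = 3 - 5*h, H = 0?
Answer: 19780/3 ≈ 6593.3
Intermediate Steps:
R = -⅓ (R = 1/(0 - 3) = 1/(-3) = -⅓ ≈ -0.33333)
(T(R) + (-5 - 2*D))*(-460) = ((3 - 5*(-⅓)) + (-5 - 2*7))*(-460) = ((3 + 5/3) + (-5 - 14))*(-460) = (14/3 - 19)*(-460) = -43/3*(-460) = 19780/3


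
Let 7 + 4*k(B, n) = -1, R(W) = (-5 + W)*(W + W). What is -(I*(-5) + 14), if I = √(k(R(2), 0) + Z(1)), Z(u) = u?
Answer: -14 + 5*I ≈ -14.0 + 5.0*I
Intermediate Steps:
R(W) = 2*W*(-5 + W) (R(W) = (-5 + W)*(2*W) = 2*W*(-5 + W))
k(B, n) = -2 (k(B, n) = -7/4 + (¼)*(-1) = -7/4 - ¼ = -2)
I
-(I*(-5) + 14) = -(-5*I + 14) = -(14 - 5*I) = -14 + 5*I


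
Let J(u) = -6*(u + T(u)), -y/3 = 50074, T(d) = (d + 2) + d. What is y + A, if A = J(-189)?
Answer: -146832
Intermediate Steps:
T(d) = 2 + 2*d (T(d) = (2 + d) + d = 2 + 2*d)
y = -150222 (y = -3*50074 = -150222)
J(u) = -12 - 18*u (J(u) = -6*(u + (2 + 2*u)) = -6*(2 + 3*u) = -12 - 18*u)
A = 3390 (A = -12 - 18*(-189) = -12 + 3402 = 3390)
y + A = -150222 + 3390 = -146832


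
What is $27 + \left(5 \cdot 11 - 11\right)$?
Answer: $71$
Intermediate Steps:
$27 + \left(5 \cdot 11 - 11\right) = 27 + \left(55 - 11\right) = 27 + 44 = 71$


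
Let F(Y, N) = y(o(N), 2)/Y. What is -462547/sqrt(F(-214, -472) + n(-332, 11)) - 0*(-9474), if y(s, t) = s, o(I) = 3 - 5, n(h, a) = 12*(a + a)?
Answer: -462547*sqrt(3022643)/28249 ≈ -28467.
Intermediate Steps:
n(h, a) = 24*a (n(h, a) = 12*(2*a) = 24*a)
o(I) = -2
F(Y, N) = -2/Y
-462547/sqrt(F(-214, -472) + n(-332, 11)) - 0*(-9474) = -462547/sqrt(-2/(-214) + 24*11) - 0*(-9474) = -462547/sqrt(-2*(-1/214) + 264) - 1*0 = -462547/sqrt(1/107 + 264) + 0 = -462547*sqrt(3022643)/28249 + 0 = -462547*sqrt(3022643)/28249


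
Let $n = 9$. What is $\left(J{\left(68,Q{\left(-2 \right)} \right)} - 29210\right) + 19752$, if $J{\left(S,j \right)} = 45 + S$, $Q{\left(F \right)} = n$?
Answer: $-9345$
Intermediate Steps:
$Q{\left(F \right)} = 9$
$\left(J{\left(68,Q{\left(-2 \right)} \right)} - 29210\right) + 19752 = \left(\left(45 + 68\right) - 29210\right) + 19752 = \left(113 - 29210\right) + 19752 = -29097 + 19752 = -9345$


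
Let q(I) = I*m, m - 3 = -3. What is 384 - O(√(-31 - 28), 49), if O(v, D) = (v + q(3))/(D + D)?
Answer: 384 - I*√59/98 ≈ 384.0 - 0.078379*I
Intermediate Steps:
m = 0 (m = 3 - 3 = 0)
q(I) = 0 (q(I) = I*0 = 0)
O(v, D) = v/(2*D) (O(v, D) = (v + 0)/(D + D) = v/((2*D)) = v*(1/(2*D)) = v/(2*D))
384 - O(√(-31 - 28), 49) = 384 - √(-31 - 28)/(2*49) = 384 - √(-59)/(2*49) = 384 - I*√59/(2*49) = 384 - I*√59/98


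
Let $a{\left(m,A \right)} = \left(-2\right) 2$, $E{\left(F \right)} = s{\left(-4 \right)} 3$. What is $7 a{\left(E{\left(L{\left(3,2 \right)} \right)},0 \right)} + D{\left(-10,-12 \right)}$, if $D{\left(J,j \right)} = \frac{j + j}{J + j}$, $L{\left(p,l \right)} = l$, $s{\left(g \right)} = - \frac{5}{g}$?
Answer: $- \frac{296}{11} \approx -26.909$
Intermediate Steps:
$E{\left(F \right)} = \frac{15}{4}$ ($E{\left(F \right)} = - \frac{5}{-4} \cdot 3 = \left(-5\right) \left(- \frac{1}{4}\right) 3 = \frac{5}{4} \cdot 3 = \frac{15}{4}$)
$a{\left(m,A \right)} = -4$
$D{\left(J,j \right)} = \frac{2 j}{J + j}$
$7 a{\left(E{\left(L{\left(3,2 \right)} \right)},0 \right)} + D{\left(-10,-12 \right)} = 7 \left(-4\right) + 2 \left(-12\right) \frac{1}{-10 - 12} = -28 + 2 \left(-12\right) \frac{1}{-22} = -28 + 2 \left(-12\right) \left(- \frac{1}{22}\right) = -28 + \frac{12}{11} = - \frac{296}{11}$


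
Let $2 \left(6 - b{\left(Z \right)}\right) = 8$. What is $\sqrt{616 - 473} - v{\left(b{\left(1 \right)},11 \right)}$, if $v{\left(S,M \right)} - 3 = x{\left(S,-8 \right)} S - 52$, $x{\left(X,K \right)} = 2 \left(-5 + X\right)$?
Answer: $61 + \sqrt{143} \approx 72.958$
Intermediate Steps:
$b{\left(Z \right)} = 2$ ($b{\left(Z \right)} = 6 - 4 = 2$)
$x{\left(X,K \right)} = -10 + 2 X$
$v{\left(S,M \right)} = -49 + S \left(-10 + 2 S\right)$ ($v{\left(S,M \right)} = 3 + \left(\left(-10 + 2 S\right) S - 52\right) = 3 + \left(S \left(-10 + 2 S\right) - 52\right) = 3 + \left(-52 + S \left(-10 + 2 S\right)\right) = -49 + S \left(-10 + 2 S\right)$)
$\sqrt{616 - 473} - v{\left(b{\left(1 \right)},11 \right)} = \sqrt{616 - 473} - \left(-49 + 2 \cdot 2 \left(-5 + 2\right)\right) = \sqrt{143} - \left(-49 + 2 \cdot 2 \left(-3\right)\right) = \sqrt{143} - \left(-49 - 12\right) = \sqrt{143} - -61 = \sqrt{143} + 61 = 61 + \sqrt{143}$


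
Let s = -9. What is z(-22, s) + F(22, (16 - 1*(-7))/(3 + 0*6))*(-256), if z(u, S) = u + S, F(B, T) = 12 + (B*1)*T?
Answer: -138845/3 ≈ -46282.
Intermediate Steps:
F(B, T) = 12 + B*T
z(u, S) = S + u
z(-22, s) + F(22, (16 - 1*(-7))/(3 + 0*6))*(-256) = (-9 - 22) + (12 + 22*((16 - 1*(-7))/(3 + 0*6)))*(-256) = -31 + (12 + 22*((16 + 7)/(3 + 0)))*(-256) = -31 + (12 + 22*(23/3))*(-256) = -31 + (12 + 506/3)*(-256) = -31 + (542/3)*(-256) = -31 - 138752/3 = -138845/3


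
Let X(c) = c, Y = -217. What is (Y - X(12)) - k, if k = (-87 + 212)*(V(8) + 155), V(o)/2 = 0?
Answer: -19604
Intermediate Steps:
V(o) = 0 (V(o) = 2*0 = 0)
k = 19375 (k = (-87 + 212)*(0 + 155) = 125*155 = 19375)
(Y - X(12)) - k = (-217 - 1*12) - 1*19375 = (-217 - 12) - 19375 = -229 - 19375 = -19604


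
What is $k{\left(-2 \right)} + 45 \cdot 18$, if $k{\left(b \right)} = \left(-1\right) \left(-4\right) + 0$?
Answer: $814$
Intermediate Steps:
$k{\left(b \right)} = 4$ ($k{\left(b \right)} = 4 + 0 = 4$)
$k{\left(-2 \right)} + 45 \cdot 18 = 4 + 45 \cdot 18 = 4 + 810 = 814$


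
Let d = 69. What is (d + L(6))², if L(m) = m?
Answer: 5625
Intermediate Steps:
(d + L(6))² = (69 + 6)² = 75² = 5625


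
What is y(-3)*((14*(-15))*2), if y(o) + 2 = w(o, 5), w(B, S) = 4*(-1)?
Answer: 2520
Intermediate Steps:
w(B, S) = -4
y(o) = -6 (y(o) = -2 - 4 = -6)
y(-3)*((14*(-15))*2) = -6*14*(-15)*2 = -(-1260)*2 = -6*(-420) = 2520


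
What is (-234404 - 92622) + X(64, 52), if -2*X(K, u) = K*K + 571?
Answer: -658719/2 ≈ -3.2936e+5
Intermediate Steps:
X(K, u) = -571/2 - K**2/2 (X(K, u) = -(K*K + 571)/2 = -(K**2 + 571)/2 = -(571 + K**2)/2 = -571/2 - K**2/2)
(-234404 - 92622) + X(64, 52) = (-234404 - 92622) + (-571/2 - 1/2*64**2) = -327026 + (-571/2 - 1/2*4096) = -327026 + (-571/2 - 2048) = -327026 - 4667/2 = -658719/2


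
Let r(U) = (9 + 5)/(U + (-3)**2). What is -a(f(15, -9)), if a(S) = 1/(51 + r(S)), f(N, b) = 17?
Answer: -13/670 ≈ -0.019403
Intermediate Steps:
r(U) = 14/(9 + U) (r(U) = 14/(U + 9) = 14/(9 + U))
a(S) = 1/(51 + 14/(9 + S))
-a(f(15, -9)) = -(9 + 17)/(473 + 51*17) = -26/(473 + 867) = -26/1340 = -1*13/670 = -13/670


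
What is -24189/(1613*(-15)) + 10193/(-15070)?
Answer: 7860573/24307910 ≈ 0.32338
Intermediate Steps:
-24189/(1613*(-15)) + 10193/(-15070) = -24189/(-24195) + 10193*(-1/15070) = -24189*(-1/24195) - 10193/15070 = 8063/8065 - 10193/15070 = 7860573/24307910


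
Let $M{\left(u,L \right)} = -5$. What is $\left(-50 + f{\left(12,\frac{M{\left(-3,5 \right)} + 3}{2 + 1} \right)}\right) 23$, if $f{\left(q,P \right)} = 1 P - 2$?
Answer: $- \frac{3634}{3} \approx -1211.3$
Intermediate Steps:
$f{\left(q,P \right)} = -2 + P$ ($f{\left(q,P \right)} = P - 2 = -2 + P$)
$\left(-50 + f{\left(12,\frac{M{\left(-3,5 \right)} + 3}{2 + 1} \right)}\right) 23 = \left(-50 - \left(2 - \frac{-5 + 3}{2 + 1}\right)\right) 23 = \left(-50 - \left(2 + \frac{2}{3}\right)\right) 23 = \left(-50 - \frac{8}{3}\right) 23 = \left(- \frac{158}{3}\right) 23 = - \frac{3634}{3}$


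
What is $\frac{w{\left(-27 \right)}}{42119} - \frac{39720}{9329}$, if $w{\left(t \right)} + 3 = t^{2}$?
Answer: $- \frac{151472166}{35720741} \approx -4.2405$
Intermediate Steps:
$w{\left(t \right)} = -3 + t^{2}$
$\frac{w{\left(-27 \right)}}{42119} - \frac{39720}{9329} = \frac{-3 + \left(-27\right)^{2}}{42119} - \frac{39720}{9329} = \left(-3 + 729\right) \frac{1}{42119} - \frac{39720}{9329} = 726 \cdot \frac{1}{42119} - \frac{39720}{9329} = \frac{66}{3829} - \frac{39720}{9329} = - \frac{151472166}{35720741}$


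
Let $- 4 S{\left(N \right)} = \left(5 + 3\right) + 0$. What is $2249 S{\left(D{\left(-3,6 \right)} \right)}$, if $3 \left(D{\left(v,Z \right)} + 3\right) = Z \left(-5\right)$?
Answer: $-4498$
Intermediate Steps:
$D{\left(v,Z \right)} = -3 - \frac{5 Z}{3}$ ($D{\left(v,Z \right)} = -3 + \frac{Z \left(-5\right)}{3} = -3 + \frac{\left(-5\right) Z}{3} = -3 - \frac{5 Z}{3}$)
$S{\left(N \right)} = -2$ ($S{\left(N \right)} = - \frac{\left(5 + 3\right) + 0}{4} = - \frac{8 + 0}{4} = \left(- \frac{1}{4}\right) 8 = -2$)
$2249 S{\left(D{\left(-3,6 \right)} \right)} = 2249 \left(-2\right) = -4498$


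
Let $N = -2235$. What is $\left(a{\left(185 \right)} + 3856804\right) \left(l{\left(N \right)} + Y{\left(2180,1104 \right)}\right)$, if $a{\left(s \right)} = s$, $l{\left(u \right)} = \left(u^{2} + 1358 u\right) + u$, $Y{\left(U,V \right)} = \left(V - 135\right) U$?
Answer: $15699025186920$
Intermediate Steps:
$Y{\left(U,V \right)} = U \left(-135 + V\right)$ ($Y{\left(U,V \right)} = \left(-135 + V\right) U = U \left(-135 + V\right)$)
$l{\left(u \right)} = u^{2} + 1359 u$
$\left(a{\left(185 \right)} + 3856804\right) \left(l{\left(N \right)} + Y{\left(2180,1104 \right)}\right) = \left(185 + 3856804\right) \left(- 2235 \left(1359 - 2235\right) + 2180 \left(-135 + 1104\right)\right) = 3856989 \left(\left(-2235\right) \left(-876\right) + 2180 \cdot 969\right) = 3856989 \left(1957860 + 2112420\right) = 3856989 \cdot 4070280 = 15699025186920$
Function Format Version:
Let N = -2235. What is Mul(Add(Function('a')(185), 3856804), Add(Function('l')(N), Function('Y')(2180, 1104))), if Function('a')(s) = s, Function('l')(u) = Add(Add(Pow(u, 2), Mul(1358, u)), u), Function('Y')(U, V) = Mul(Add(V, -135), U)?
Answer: 15699025186920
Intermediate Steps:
Function('Y')(U, V) = Mul(U, Add(-135, V)) (Function('Y')(U, V) = Mul(Add(-135, V), U) = Mul(U, Add(-135, V)))
Function('l')(u) = Add(Pow(u, 2), Mul(1359, u))
Mul(Add(Function('a')(185), 3856804), Add(Function('l')(N), Function('Y')(2180, 1104))) = Mul(Add(185, 3856804), Add(Mul(-2235, Add(1359, -2235)), Mul(2180, Add(-135, 1104)))) = Mul(3856989, Add(Mul(-2235, -876), Mul(2180, 969))) = Mul(3856989, Add(1957860, 2112420)) = Mul(3856989, 4070280) = 15699025186920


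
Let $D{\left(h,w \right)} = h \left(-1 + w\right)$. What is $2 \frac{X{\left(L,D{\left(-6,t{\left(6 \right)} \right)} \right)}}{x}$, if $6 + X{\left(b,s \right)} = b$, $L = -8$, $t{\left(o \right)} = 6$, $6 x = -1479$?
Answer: $\frac{56}{493} \approx 0.11359$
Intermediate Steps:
$x = - \frac{493}{2}$ ($x = \frac{1}{6} \left(-1479\right) = - \frac{493}{2} \approx -246.5$)
$X{\left(b,s \right)} = -6 + b$
$2 \frac{X{\left(L,D{\left(-6,t{\left(6 \right)} \right)} \right)}}{x} = 2 \frac{-6 - 8}{- \frac{493}{2}} = 2 \left(\left(-14\right) \left(- \frac{2}{493}\right)\right) = 2 \cdot \frac{28}{493} = \frac{56}{493}$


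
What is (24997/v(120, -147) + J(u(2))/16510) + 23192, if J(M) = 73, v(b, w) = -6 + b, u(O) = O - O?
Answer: 11015824918/470535 ≈ 23411.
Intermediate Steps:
u(O) = 0
(24997/v(120, -147) + J(u(2))/16510) + 23192 = (24997/(-6 + 120) + 73/16510) + 23192 = (24997/114 + 73*(1/16510)) + 23192 = (24997*(1/114) + 73/16510) + 23192 = (24997/114 + 73/16510) + 23192 = 103177198/470535 + 23192 = 11015824918/470535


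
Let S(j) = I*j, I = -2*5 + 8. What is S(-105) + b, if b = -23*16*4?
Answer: -1262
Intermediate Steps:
I = -2 (I = -10 + 8 = -2)
b = -1472 (b = -368*4 = -1472)
S(j) = -2*j
S(-105) + b = -2*(-105) - 1472 = 210 - 1472 = -1262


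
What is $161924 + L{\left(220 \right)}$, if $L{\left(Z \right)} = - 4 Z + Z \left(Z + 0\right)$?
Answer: $209444$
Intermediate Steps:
$L{\left(Z \right)} = Z^{2} - 4 Z$ ($L{\left(Z \right)} = - 4 Z + Z Z = - 4 Z + Z^{2} = Z^{2} - 4 Z$)
$161924 + L{\left(220 \right)} = 161924 + 220 \left(-4 + 220\right) = 161924 + 220 \cdot 216 = 161924 + 47520 = 209444$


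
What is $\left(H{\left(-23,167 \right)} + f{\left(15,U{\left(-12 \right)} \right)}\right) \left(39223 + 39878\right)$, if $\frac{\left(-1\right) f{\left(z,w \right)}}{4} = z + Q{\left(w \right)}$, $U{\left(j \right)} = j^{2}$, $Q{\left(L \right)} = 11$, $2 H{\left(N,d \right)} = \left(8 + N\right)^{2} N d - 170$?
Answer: $- \frac{68390961903}{2} \approx -3.4195 \cdot 10^{10}$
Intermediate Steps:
$H{\left(N,d \right)} = -85 + \frac{N d \left(8 + N\right)^{2}}{2}$ ($H{\left(N,d \right)} = \frac{\left(8 + N\right)^{2} N d - 170}{2} = \frac{N \left(8 + N\right)^{2} d - 170}{2} = \frac{N d \left(8 + N\right)^{2} - 170}{2} = \frac{-170 + N d \left(8 + N\right)^{2}}{2} = -85 + \frac{N d \left(8 + N\right)^{2}}{2}$)
$f{\left(z,w \right)} = -44 - 4 z$ ($f{\left(z,w \right)} = - 4 \left(z + 11\right) = - 4 \left(11 + z\right) = -44 - 4 z$)
$\left(H{\left(-23,167 \right)} + f{\left(15,U{\left(-12 \right)} \right)}\right) \left(39223 + 39878\right) = \left(\left(-85 + \frac{1}{2} \left(-23\right) 167 \left(8 - 23\right)^{2}\right) - 104\right) \left(39223 + 39878\right) = \left(\left(-85 + \frac{1}{2} \left(-23\right) 167 \left(-15\right)^{2}\right) - 104\right) 79101 = \left(\left(-85 + \frac{1}{2} \left(-23\right) 167 \cdot 225\right) - 104\right) 79101 = \left(\left(-85 - \frac{864225}{2}\right) - 104\right) 79101 = \left(- \frac{864395}{2} - 104\right) 79101 = \left(- \frac{864603}{2}\right) 79101 = - \frac{68390961903}{2}$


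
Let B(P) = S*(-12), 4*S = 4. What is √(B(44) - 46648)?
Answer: 2*I*√11665 ≈ 216.01*I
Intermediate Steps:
S = 1 (S = (¼)*4 = 1)
B(P) = -12 (B(P) = 1*(-12) = -12)
√(B(44) - 46648) = √(-12 - 46648) = √(-46660) = 2*I*√11665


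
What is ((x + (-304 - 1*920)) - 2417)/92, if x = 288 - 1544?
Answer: -4897/92 ≈ -53.228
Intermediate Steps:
x = -1256
((x + (-304 - 1*920)) - 2417)/92 = ((-1256 + (-304 - 1*920)) - 2417)/92 = ((-1256 + (-304 - 920)) - 2417)*(1/92) = ((-1256 - 1224) - 2417)*(1/92) = (-2480 - 2417)*(1/92) = -4897*1/92 = -4897/92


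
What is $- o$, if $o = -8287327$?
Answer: $8287327$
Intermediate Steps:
$- o = \left(-1\right) \left(-8287327\right) = 8287327$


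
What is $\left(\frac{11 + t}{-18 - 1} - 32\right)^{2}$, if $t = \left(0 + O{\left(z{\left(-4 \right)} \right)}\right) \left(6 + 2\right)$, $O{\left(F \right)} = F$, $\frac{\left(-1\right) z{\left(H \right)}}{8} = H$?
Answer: $\frac{765625}{361} \approx 2120.8$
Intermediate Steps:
$z{\left(H \right)} = - 8 H$
$t = 256$ ($t = \left(0 - -32\right) \left(6 + 2\right) = \left(0 + 32\right) 8 = 32 \cdot 8 = 256$)
$\left(\frac{11 + t}{-18 - 1} - 32\right)^{2} = \left(\frac{11 + 256}{-18 - 1} - 32\right)^{2} = \left(\frac{267}{-19} - 32\right)^{2} = \left(267 \left(- \frac{1}{19}\right) - 32\right)^{2} = \left(- \frac{267}{19} - 32\right)^{2} = \left(- \frac{875}{19}\right)^{2} = \frac{765625}{361}$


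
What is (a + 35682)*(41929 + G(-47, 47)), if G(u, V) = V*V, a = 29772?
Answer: 2889008652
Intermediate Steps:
G(u, V) = V**2
(a + 35682)*(41929 + G(-47, 47)) = (29772 + 35682)*(41929 + 47**2) = 65454*(41929 + 2209) = 65454*44138 = 2889008652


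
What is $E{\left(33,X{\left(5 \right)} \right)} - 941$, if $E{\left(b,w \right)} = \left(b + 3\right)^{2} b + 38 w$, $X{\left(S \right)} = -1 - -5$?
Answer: $41979$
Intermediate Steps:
$X{\left(S \right)} = 4$ ($X{\left(S \right)} = -1 + 5 = 4$)
$E{\left(b,w \right)} = 38 w + b \left(3 + b\right)^{2}$ ($E{\left(b,w \right)} = \left(3 + b\right)^{2} b + 38 w = b \left(3 + b\right)^{2} + 38 w = 38 w + b \left(3 + b\right)^{2}$)
$E{\left(33,X{\left(5 \right)} \right)} - 941 = \left(38 \cdot 4 + 33 \left(3 + 33\right)^{2}\right) - 941 = \left(152 + 33 \cdot 36^{2}\right) - 941 = \left(152 + 33 \cdot 1296\right) - 941 = \left(152 + 42768\right) - 941 = 42920 - 941 = 41979$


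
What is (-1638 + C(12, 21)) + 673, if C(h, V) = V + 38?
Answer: -906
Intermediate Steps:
C(h, V) = 38 + V
(-1638 + C(12, 21)) + 673 = (-1638 + (38 + 21)) + 673 = (-1638 + 59) + 673 = -1579 + 673 = -906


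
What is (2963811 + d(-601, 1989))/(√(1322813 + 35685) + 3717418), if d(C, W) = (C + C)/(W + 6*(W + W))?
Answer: 142442647154065925/178661465508119841 - 76635259825*√1358498/357322931016239682 ≈ 0.79703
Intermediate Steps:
d(C, W) = 2*C/(13*W) (d(C, W) = (2*C)/(W + 6*(2*W)) = (2*C)/(W + 12*W) = (2*C)/((13*W)) = (2*C)*(1/(13*W)) = 2*C/(13*W))
(2963811 + d(-601, 1989))/(√(1322813 + 35685) + 3717418) = (2963811 + (2/13)*(-601)/1989)/(√(1322813 + 35685) + 3717418) = (2963811 + (2/13)*(-601)*(1/1989))/(√1358498 + 3717418) = (2963811 - 1202/25857)/(3717418 + √1358498) = 76635259825/(25857*(3717418 + √1358498))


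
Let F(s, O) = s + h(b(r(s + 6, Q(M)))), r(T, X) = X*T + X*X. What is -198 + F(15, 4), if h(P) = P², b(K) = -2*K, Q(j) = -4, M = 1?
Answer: 18313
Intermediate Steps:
r(T, X) = X² + T*X (r(T, X) = T*X + X² = X² + T*X)
F(s, O) = s + (16 + 8*s)² (F(s, O) = s + (-(-8)*((s + 6) - 4))² = s + (-(-8)*((6 + s) - 4))² = s + (-(-8)*(2 + s))² = s + (-2*(-8 - 4*s))² = s + (16 + 8*s)²)
-198 + F(15, 4) = -198 + (15 + 64*(2 + 15)²) = -198 + (15 + 64*17²) = -198 + (15 + 64*289) = -198 + (15 + 18496) = -198 + 18511 = 18313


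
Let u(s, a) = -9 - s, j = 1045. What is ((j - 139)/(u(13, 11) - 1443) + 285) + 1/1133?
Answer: 472030792/1659845 ≈ 284.38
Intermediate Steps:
((j - 139)/(u(13, 11) - 1443) + 285) + 1/1133 = ((1045 - 139)/((-9 - 1*13) - 1443) + 285) + 1/1133 = (906/((-9 - 13) - 1443) + 285) + 1/1133 = (906/(-22 - 1443) + 285) + 1/1133 = (906/(-1465) + 285) + 1/1133 = (906*(-1/1465) + 285) + 1/1133 = (-906/1465 + 285) + 1/1133 = 416619/1465 + 1/1133 = 472030792/1659845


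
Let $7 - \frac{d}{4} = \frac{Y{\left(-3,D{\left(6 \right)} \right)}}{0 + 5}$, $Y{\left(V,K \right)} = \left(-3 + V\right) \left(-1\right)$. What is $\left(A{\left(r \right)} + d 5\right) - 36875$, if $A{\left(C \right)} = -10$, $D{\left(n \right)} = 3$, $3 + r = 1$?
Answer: $-36769$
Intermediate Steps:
$r = -2$ ($r = -3 + 1 = -2$)
$Y{\left(V,K \right)} = 3 - V$
$d = \frac{116}{5}$ ($d = 28 - 4 \frac{3 - -3}{0 + 5} = 28 - 4 \frac{3 + 3}{5} = 28 - 4 \cdot \frac{1}{5} \cdot 6 = 28 - \frac{24}{5} = \frac{116}{5} \approx 23.2$)
$\left(A{\left(r \right)} + d 5\right) - 36875 = \left(-10 + \frac{116}{5} \cdot 5\right) - 36875 = \left(-10 + 116\right) - 36875 = 106 - 36875 = -36769$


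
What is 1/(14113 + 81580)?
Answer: 1/95693 ≈ 1.0450e-5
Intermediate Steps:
1/(14113 + 81580) = 1/95693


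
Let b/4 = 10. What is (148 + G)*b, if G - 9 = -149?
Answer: 320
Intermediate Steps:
b = 40 (b = 4*10 = 40)
G = -140 (G = 9 - 149 = -140)
(148 + G)*b = (148 - 140)*40 = 8*40 = 320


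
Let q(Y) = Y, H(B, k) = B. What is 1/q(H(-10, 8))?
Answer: -⅒ ≈ -0.10000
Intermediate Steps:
1/q(H(-10, 8)) = 1/(-10) = -⅒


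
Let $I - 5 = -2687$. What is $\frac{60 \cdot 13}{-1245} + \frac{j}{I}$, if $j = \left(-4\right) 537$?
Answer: $\frac{6470}{37101} \approx 0.17439$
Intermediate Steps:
$j = -2148$
$I = -2682$ ($I = 5 - 2687 = -2682$)
$\frac{60 \cdot 13}{-1245} + \frac{j}{I} = \frac{60 \cdot 13}{-1245} - \frac{2148}{-2682} = 780 \left(- \frac{1}{1245}\right) - - \frac{358}{447} = - \frac{52}{83} + \frac{358}{447} = \frac{6470}{37101}$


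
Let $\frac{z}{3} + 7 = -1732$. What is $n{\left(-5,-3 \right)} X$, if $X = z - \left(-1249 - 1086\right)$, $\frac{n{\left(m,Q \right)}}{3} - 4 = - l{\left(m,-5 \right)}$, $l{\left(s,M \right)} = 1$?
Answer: $-25938$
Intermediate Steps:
$z = -5217$ ($z = -21 + 3 \left(-1732\right) = -21 - 5196 = -5217$)
$n{\left(m,Q \right)} = 9$ ($n{\left(m,Q \right)} = 12 + 3 \left(\left(-1\right) 1\right) = 12 + 3 \left(-1\right) = 12 - 3 = 9$)
$X = -2882$ ($X = -5217 - \left(-1249 - 1086\right) = -5217 - -2335 = -5217 + 2335 = -2882$)
$n{\left(-5,-3 \right)} X = 9 \left(-2882\right) = -25938$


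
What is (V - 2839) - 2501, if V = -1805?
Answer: -7145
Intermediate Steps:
(V - 2839) - 2501 = (-1805 - 2839) - 2501 = -4644 - 2501 = -7145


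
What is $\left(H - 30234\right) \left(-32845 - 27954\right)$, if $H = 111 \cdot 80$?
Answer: $1298301846$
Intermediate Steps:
$H = 8880$
$\left(H - 30234\right) \left(-32845 - 27954\right) = \left(8880 - 30234\right) \left(-32845 - 27954\right) = \left(-21354\right) \left(-60799\right) = 1298301846$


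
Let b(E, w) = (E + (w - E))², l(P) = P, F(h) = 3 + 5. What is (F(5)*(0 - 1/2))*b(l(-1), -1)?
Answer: -4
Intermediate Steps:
F(h) = 8
b(E, w) = w²
(F(5)*(0 - 1/2))*b(l(-1), -1) = (8*(0 - 1/2))*(-1)² = (8*(0 - 1*½))*1 = (8*(0 - ½))*1 = (8*(-½))*1 = -4*1 = -4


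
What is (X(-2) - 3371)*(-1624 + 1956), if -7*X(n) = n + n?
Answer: -7832876/7 ≈ -1.1190e+6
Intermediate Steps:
X(n) = -2*n/7 (X(n) = -(n + n)/7 = -2*n/7)
(X(-2) - 3371)*(-1624 + 1956) = (-2/7*(-2) - 3371)*(-1624 + 1956) = (4/7 - 3371)*332 = -23593/7*332 = -7832876/7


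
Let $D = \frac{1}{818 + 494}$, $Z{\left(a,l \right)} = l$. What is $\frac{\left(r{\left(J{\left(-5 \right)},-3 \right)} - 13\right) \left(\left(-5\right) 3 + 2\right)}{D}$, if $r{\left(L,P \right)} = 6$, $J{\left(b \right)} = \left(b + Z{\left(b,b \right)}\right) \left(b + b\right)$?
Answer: $119392$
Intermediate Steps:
$J{\left(b \right)} = 4 b^{2}$ ($J{\left(b \right)} = \left(b + b\right) \left(b + b\right) = 2 b 2 b = 4 b^{2}$)
$D = \frac{1}{1312} \approx 0.0007622$
$\frac{\left(r{\left(J{\left(-5 \right)},-3 \right)} - 13\right) \left(\left(-5\right) 3 + 2\right)}{D} = \left(6 - 13\right) \left(\left(-5\right) 3 + 2\right) \frac{1}{\frac{1}{1312}} = - 7 \left(-15 + 2\right) 1312 = \left(-7\right) \left(-13\right) 1312 = 91 \cdot 1312 = 119392$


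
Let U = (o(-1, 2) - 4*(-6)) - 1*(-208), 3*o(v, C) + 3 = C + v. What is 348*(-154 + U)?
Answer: 26912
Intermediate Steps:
o(v, C) = -1 + C/3 + v/3 (o(v, C) = -1 + (C + v)/3 = -1 + (C/3 + v/3) = -1 + C/3 + v/3)
U = 694/3 (U = ((-1 + (1/3)*2 + (1/3)*(-1)) - 4*(-6)) - 1*(-208) = ((-1 + 2/3 - 1/3) + 24) + 208 = (-2/3 + 24) + 208 = 70/3 + 208 = 694/3 ≈ 231.33)
348*(-154 + U) = 348*(-154 + 694/3) = 348*(232/3) = 26912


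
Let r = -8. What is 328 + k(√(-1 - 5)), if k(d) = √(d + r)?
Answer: 328 + √(-8 + I*√6) ≈ 328.43 + 2.8606*I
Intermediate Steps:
k(d) = √(-8 + d) (k(d) = √(d - 8) = √(-8 + d))
328 + k(√(-1 - 5)) = 328 + √(-8 + √(-1 - 5)) = 328 + √(-8 + √(-6)) = 328 + √(-8 + I*√6)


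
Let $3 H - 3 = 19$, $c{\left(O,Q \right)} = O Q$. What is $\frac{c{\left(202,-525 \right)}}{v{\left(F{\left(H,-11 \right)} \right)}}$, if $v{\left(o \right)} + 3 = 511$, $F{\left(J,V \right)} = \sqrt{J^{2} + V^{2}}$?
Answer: $- \frac{53025}{254} \approx -208.76$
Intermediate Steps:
$H = \frac{22}{3}$ ($H = 1 + \frac{1}{3} \cdot 19 = 1 + \frac{19}{3} = \frac{22}{3} \approx 7.3333$)
$v{\left(o \right)} = 508$ ($v{\left(o \right)} = -3 + 511 = 508$)
$\frac{c{\left(202,-525 \right)}}{v{\left(F{\left(H,-11 \right)} \right)}} = \frac{202 \left(-525\right)}{508} = \left(-106050\right) \frac{1}{508} = - \frac{53025}{254}$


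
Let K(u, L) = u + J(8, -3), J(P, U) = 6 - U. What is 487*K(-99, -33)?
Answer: -43830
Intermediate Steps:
K(u, L) = 9 + u (K(u, L) = u + (6 - 1*(-3)) = u + (6 + 3) = u + 9 = 9 + u)
487*K(-99, -33) = 487*(9 - 99) = 487*(-90) = -43830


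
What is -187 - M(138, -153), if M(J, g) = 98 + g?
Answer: -132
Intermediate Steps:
-187 - M(138, -153) = -187 - (98 - 153) = -187 - 1*(-55) = -187 + 55 = -132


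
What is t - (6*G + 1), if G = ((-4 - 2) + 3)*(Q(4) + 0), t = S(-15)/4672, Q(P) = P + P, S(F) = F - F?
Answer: 143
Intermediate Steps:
S(F) = 0
Q(P) = 2*P
t = 0 (t = 0/4672 = 0*(1/4672) = 0)
G = -24 (G = ((-4 - 2) + 3)*(2*4 + 0) = (-6 + 3)*(8 + 0) = -3*8 = -24)
t - (6*G + 1) = 0 - (6*(-24) + 1) = 0 - (-144 + 1) = 0 - 1*(-143) = 0 + 143 = 143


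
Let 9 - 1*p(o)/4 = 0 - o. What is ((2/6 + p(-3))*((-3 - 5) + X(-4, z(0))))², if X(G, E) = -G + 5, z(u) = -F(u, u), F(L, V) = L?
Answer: 5329/9 ≈ 592.11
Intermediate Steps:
z(u) = -u
X(G, E) = 5 - G
p(o) = 36 + 4*o (p(o) = 36 - 4*(0 - o) = 36 - (-4)*o = 36 + 4*o)
((2/6 + p(-3))*((-3 - 5) + X(-4, z(0))))² = ((2/6 + (36 + 4*(-3)))*((-3 - 5) + (5 - 1*(-4))))² = ((2*(⅙) + (36 - 12))*(-8 + (5 + 4)))² = ((⅓ + 24)*(-8 + 9))² = ((73/3)*1)² = (73/3)² = 5329/9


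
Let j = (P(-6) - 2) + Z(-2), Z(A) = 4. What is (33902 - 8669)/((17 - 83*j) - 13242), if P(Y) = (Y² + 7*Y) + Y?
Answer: -25233/12395 ≈ -2.0357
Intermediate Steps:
P(Y) = Y² + 8*Y
j = -10 (j = (-6*(8 - 6) - 2) + 4 = (-6*2 - 2) + 4 = (-12 - 2) + 4 = -14 + 4 = -10)
(33902 - 8669)/((17 - 83*j) - 13242) = (33902 - 8669)/((17 - 83*(-10)) - 13242) = 25233/((17 + 830) - 13242) = 25233/(847 - 13242) = 25233/(-12395) = 25233*(-1/12395) = -25233/12395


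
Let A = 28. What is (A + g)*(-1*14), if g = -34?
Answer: 84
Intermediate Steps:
(A + g)*(-1*14) = (28 - 34)*(-1*14) = -6*(-14) = 84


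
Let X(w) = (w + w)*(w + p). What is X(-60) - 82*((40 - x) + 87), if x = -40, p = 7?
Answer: -7334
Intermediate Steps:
X(w) = 2*w*(7 + w) (X(w) = (w + w)*(w + 7) = (2*w)*(7 + w) = 2*w*(7 + w))
X(-60) - 82*((40 - x) + 87) = 2*(-60)*(7 - 60) - 82*((40 - 1*(-40)) + 87) = 2*(-60)*(-53) - 82*((40 + 40) + 87) = 6360 - 82*(80 + 87) = 6360 - 82*167 = 6360 - 1*13694 = 6360 - 13694 = -7334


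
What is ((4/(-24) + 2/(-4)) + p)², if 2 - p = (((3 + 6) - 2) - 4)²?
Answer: 529/9 ≈ 58.778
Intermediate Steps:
p = -7 (p = 2 - (((3 + 6) - 2) - 4)² = 2 - ((9 - 2) - 4)² = 2 - (7 - 4)² = 2 - 1*3² = 2 - 1*9 = 2 - 9 = -7)
((4/(-24) + 2/(-4)) + p)² = ((4/(-24) + 2/(-4)) - 7)² = ((4*(-1/24) + 2*(-¼)) - 7)² = ((-⅙ - ½) - 7)² = (-⅔ - 7)² = (-23/3)² = 529/9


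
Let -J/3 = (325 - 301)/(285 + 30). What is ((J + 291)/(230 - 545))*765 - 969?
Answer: -410414/245 ≈ -1675.2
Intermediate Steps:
J = -8/35 (J = -3*(325 - 301)/(285 + 30) = -72/315 = -3*8/105 = -8/35 ≈ -0.22857)
((J + 291)/(230 - 545))*765 - 969 = ((-8/35 + 291)/(230 - 545))*765 - 969 = ((10177/35)/(-315))*765 - 969 = ((10177/35)*(-1/315))*765 - 969 = -10177/11025*765 - 969 = -173009/245 - 969 = -410414/245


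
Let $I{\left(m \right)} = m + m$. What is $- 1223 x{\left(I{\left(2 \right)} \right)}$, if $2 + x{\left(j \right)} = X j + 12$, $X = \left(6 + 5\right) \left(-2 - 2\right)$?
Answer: $203018$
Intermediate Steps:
$X = -44$ ($X = 11 \left(-4\right) = -44$)
$I{\left(m \right)} = 2 m$
$x{\left(j \right)} = 10 - 44 j$ ($x{\left(j \right)} = -2 - \left(-12 + 44 j\right) = 10 - 44 j$)
$- 1223 x{\left(I{\left(2 \right)} \right)} = - 1223 \left(10 - 44 \cdot 2 \cdot 2\right) = - 1223 \left(10 - 176\right) = \left(-1223\right) \left(-166\right) = 203018$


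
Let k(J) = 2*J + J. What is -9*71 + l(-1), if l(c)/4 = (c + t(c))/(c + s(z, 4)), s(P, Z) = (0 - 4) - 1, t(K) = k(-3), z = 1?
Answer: -1897/3 ≈ -632.33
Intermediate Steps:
k(J) = 3*J
t(K) = -9 (t(K) = 3*(-3) = -9)
s(P, Z) = -5 (s(P, Z) = -4 - 1 = -5)
l(c) = 4*(-9 + c)/(-5 + c) (l(c) = 4*((c - 9)/(c - 5)) = 4*((-9 + c)/(-5 + c)) = 4*(-9 + c)/(-5 + c))
-9*71 + l(-1) = -9*71 + 4*(-9 - 1)/(-5 - 1) = -639 + 4*(-10)/(-6) = -639 + 4*(-⅙)*(-10) = -639 + 20/3 = -1897/3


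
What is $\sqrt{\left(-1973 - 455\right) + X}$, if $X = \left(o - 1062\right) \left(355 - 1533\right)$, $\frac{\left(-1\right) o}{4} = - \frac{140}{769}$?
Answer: $\frac{8 \sqrt{11529230962}}{769} \approx 1117.0$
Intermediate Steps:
$o = \frac{560}{769}$ ($o = - 4 \left(- \frac{140}{769}\right) = - 4 \left(\left(-140\right) \frac{1}{769}\right) = \left(-4\right) \left(- \frac{140}{769}\right) = \frac{560}{769} \approx 0.72822$)
$X = \frac{961387004}{769}$ ($X = \left(\frac{560}{769} - 1062\right) \left(355 - 1533\right) = - \frac{816118 \left(355 - 1533\right)}{769} = \left(- \frac{816118}{769}\right) \left(-1178\right) = \frac{961387004}{769} \approx 1.2502 \cdot 10^{6}$)
$\sqrt{\left(-1973 - 455\right) + X} = \sqrt{\left(-1973 - 455\right) + \frac{961387004}{769}} = \sqrt{-2428 + \frac{961387004}{769}} = \sqrt{\frac{959519872}{769}} = \frac{8 \sqrt{11529230962}}{769}$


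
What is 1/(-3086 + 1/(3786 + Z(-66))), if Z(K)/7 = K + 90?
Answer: -3954/12202043 ≈ -0.00032404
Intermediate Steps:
Z(K) = 630 + 7*K (Z(K) = 7*(K + 90) = 7*(90 + K) = 630 + 7*K)
1/(-3086 + 1/(3786 + Z(-66))) = 1/(-3086 + 1/(3786 + (630 + 7*(-66)))) = 1/(-3086 + 1/(3786 + (630 - 462))) = 1/(-3086 + 1/(3786 + 168)) = 1/(-3086 + 1/3954) = 1/(-12202043/3954) = -3954/12202043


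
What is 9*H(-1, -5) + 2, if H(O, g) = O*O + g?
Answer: -34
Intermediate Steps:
H(O, g) = g + O**2 (H(O, g) = O**2 + g = g + O**2)
9*H(-1, -5) + 2 = 9*(-5 + (-1)**2) + 2 = 9*(-5 + 1) + 2 = 9*(-4) + 2 = -36 + 2 = -34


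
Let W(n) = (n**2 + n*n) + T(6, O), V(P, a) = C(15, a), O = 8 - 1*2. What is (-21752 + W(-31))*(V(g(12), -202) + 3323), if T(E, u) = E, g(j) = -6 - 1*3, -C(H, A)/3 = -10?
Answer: -66469872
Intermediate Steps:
O = 6 (O = 8 - 2 = 6)
C(H, A) = 30 (C(H, A) = -3*(-10) = 30)
g(j) = -9 (g(j) = -6 - 3 = -9)
V(P, a) = 30
W(n) = 6 + 2*n**2 (W(n) = (n**2 + n*n) + 6 = (n**2 + n**2) + 6 = 2*n**2 + 6 = 6 + 2*n**2)
(-21752 + W(-31))*(V(g(12), -202) + 3323) = (-21752 + (6 + 2*(-31)**2))*(30 + 3323) = (-21752 + (6 + 2*961))*3353 = (-21752 + (6 + 1922))*3353 = (-21752 + 1928)*3353 = -19824*3353 = -66469872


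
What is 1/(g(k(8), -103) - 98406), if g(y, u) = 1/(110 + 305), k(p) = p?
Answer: -415/40838489 ≈ -1.0162e-5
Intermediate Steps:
g(y, u) = 1/415
1/(g(k(8), -103) - 98406) = 1/(1/415 - 98406) = 1/(-40838489/415) = -415/40838489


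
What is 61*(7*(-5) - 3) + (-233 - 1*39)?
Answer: -2590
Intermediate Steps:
61*(7*(-5) - 3) + (-233 - 1*39) = 61*(-35 - 3) + (-233 - 39) = 61*(-38) - 272 = -2318 - 272 = -2590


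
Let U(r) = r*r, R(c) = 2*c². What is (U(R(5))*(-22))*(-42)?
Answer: 2310000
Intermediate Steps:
U(r) = r²
(U(R(5))*(-22))*(-42) = ((2*5²)²*(-22))*(-42) = ((2*25)²*(-22))*(-42) = (50²*(-22))*(-42) = (2500*(-22))*(-42) = -55000*(-42) = 2310000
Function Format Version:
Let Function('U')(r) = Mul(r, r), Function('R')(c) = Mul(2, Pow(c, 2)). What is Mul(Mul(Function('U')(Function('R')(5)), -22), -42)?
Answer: 2310000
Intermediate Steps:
Function('U')(r) = Pow(r, 2)
Mul(Mul(Function('U')(Function('R')(5)), -22), -42) = Mul(Mul(Pow(Mul(2, Pow(5, 2)), 2), -22), -42) = Mul(Mul(Pow(Mul(2, 25), 2), -22), -42) = Mul(Mul(Pow(50, 2), -22), -42) = Mul(Mul(2500, -22), -42) = Mul(-55000, -42) = 2310000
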